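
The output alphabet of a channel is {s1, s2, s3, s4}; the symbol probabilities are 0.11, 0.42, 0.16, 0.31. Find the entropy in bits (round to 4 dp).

1.8227 bits

H = −Σ pᵢ log₂ pᵢ.
−0.11·log₂(0.11) = 0.3503
−0.42·log₂(0.42) = 0.5256
−0.16·log₂(0.16) = 0.4230
−0.31·log₂(0.31) = 0.5238
Sum ≈ 1.8227 → 1.8227 bits.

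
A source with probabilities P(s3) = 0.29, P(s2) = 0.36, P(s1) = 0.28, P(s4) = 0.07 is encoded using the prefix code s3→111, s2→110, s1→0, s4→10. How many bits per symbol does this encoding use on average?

L̄ = Σ pᵢ·ℓᵢ = 0.29·3 + 0.36·3 + 0.28·1 + 0.07·2 = 2.37 bits/symbol.

2.37 bits/symbol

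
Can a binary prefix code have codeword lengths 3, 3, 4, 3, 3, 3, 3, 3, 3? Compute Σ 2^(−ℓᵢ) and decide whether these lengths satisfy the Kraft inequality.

With common denominator 2^4 = 16: Σ 2^(−ℓᵢ) = 2/16 + 2/16 + 1/16 + 2/16 + 2/16 + 2/16 + 2/16 + 2/16 + 2/16 = 17/16 = 1.0625.
Kraft's inequality requires Σ ≤ 1; here Σ = 1.0625 > 1, so no such prefix code exists.

1.0625; no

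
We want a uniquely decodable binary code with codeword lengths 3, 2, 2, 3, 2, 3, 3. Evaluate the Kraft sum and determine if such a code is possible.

1.25; no

With common denominator 2^3 = 8: Σ 2^(−ℓᵢ) = 1/8 + 2/8 + 2/8 + 1/8 + 2/8 + 1/8 + 1/8 = 10/8 = 1.25.
Kraft's inequality requires Σ ≤ 1; here Σ = 1.25 > 1, so no such prefix code exists.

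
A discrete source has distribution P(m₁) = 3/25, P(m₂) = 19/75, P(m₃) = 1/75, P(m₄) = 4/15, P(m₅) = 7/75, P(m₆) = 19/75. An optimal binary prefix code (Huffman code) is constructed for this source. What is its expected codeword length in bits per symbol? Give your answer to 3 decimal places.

Repeatedly combine the two least-probable nodes; the expected code length is the sum of the merged weights.
merge 1/75 + 7/75 → 8/75
merge 8/75 + 3/25 → 17/75
merge 17/75 + 19/75 → 12/25
merge 19/75 + 4/15 → 13/25
merge 12/25 + 13/25 → 1
L = 8/75 + 17/75 + 12/25 + 13/25 + 1 = 7/3 ≈ 2.333 bits/symbol.

2.333 bits/symbol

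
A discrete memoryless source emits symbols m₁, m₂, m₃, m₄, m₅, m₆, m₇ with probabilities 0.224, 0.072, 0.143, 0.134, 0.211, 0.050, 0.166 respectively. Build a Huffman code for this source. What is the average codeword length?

2.687 bits/symbol

Repeatedly combine the two least-probable nodes; the expected code length is the sum of the merged weights.
merge 1/20 + 9/125 → 61/500
merge 61/500 + 67/500 → 32/125
merge 143/1000 + 83/500 → 309/1000
merge 211/1000 + 28/125 → 87/200
merge 32/125 + 309/1000 → 113/200
merge 87/200 + 113/200 → 1
L = 61/500 + 32/125 + 309/1000 + 87/200 + 113/200 + 1 = 2687/1000 = 2.687 bits/symbol.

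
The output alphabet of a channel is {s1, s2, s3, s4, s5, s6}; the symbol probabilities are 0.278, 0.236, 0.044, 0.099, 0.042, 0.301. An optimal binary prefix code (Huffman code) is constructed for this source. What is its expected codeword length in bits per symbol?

Repeatedly combine the two least-probable nodes; the expected code length is the sum of the merged weights.
merge 21/500 + 11/250 → 43/500
merge 43/500 + 99/1000 → 37/200
merge 37/200 + 59/250 → 421/1000
merge 139/500 + 301/1000 → 579/1000
merge 421/1000 + 579/1000 → 1
L = 43/500 + 37/200 + 421/1000 + 579/1000 + 1 = 2271/1000 = 2.271 bits/symbol.

2.271 bits/symbol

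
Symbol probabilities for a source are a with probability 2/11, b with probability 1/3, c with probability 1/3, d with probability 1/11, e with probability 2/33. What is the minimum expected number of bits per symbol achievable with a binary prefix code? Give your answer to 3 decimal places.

Repeatedly combine the two least-probable nodes; the expected code length is the sum of the merged weights.
merge 2/33 + 1/11 → 5/33
merge 5/33 + 2/11 → 1/3
merge 1/3 + 1/3 → 2/3
merge 1/3 + 2/3 → 1
L = 5/33 + 1/3 + 2/3 + 1 = 71/33 ≈ 2.152 bits/symbol.

2.152 bits/symbol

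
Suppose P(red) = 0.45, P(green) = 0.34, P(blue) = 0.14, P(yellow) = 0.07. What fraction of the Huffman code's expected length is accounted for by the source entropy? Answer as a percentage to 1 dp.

97.3%

Entropy H = −Σ p log₂ p ≈ 1.7132 bits.
Huffman merges: 7/100+7/50→21/100; 21/100+17/50→11/20; 9/20+11/20→1. L = 44/25 ≈ 1.7600.
Efficiency = H/L = 1.7132/1.7600 = 97.3%.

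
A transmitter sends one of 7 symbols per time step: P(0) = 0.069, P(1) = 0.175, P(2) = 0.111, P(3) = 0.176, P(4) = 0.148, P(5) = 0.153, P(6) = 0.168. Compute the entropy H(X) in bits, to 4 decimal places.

2.7540 bits

H = −Σ pᵢ log₂ pᵢ.
−0.069·log₂(0.069) = 0.2662
−0.175·log₂(0.175) = 0.4401
−0.111·log₂(0.111) = 0.3520
−0.176·log₂(0.176) = 0.4411
−0.148·log₂(0.148) = 0.4079
−0.153·log₂(0.153) = 0.4144
−0.168·log₂(0.168) = 0.4323
Sum ≈ 2.7540 → 2.7540 bits.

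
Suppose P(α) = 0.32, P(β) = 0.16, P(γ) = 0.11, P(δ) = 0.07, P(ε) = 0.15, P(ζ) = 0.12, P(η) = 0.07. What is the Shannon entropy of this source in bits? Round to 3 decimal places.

2.614 bits

H = −Σ pᵢ log₂ pᵢ.
−0.32·log₂(0.32) = 0.5260
−0.16·log₂(0.16) = 0.4230
−0.11·log₂(0.11) = 0.3503
−0.07·log₂(0.07) = 0.2686
−0.15·log₂(0.15) = 0.4105
−0.12·log₂(0.12) = 0.3671
−0.07·log₂(0.07) = 0.2686
Sum ≈ 2.6141 → 2.614 bits.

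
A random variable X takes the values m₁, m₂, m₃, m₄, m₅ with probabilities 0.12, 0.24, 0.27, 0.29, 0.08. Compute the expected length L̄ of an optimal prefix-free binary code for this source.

Repeatedly combine the two least-probable nodes; the expected code length is the sum of the merged weights.
merge 2/25 + 3/25 → 1/5
merge 1/5 + 6/25 → 11/25
merge 27/100 + 29/100 → 14/25
merge 11/25 + 14/25 → 1
L = 1/5 + 11/25 + 14/25 + 1 = 11/5 = 2.2 bits/symbol.

2.2 bits/symbol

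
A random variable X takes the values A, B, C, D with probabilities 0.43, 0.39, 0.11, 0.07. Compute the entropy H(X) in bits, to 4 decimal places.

H = −Σ pᵢ log₂ pᵢ.
−0.43·log₂(0.43) = 0.5236
−0.39·log₂(0.39) = 0.5298
−0.11·log₂(0.11) = 0.3503
−0.07·log₂(0.07) = 0.2686
Sum ≈ 1.6722 → 1.6722 bits.

1.6722 bits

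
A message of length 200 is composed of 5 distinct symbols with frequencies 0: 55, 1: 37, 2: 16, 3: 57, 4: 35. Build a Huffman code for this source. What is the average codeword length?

2.255 bits/symbol

Probabilities are the counts divided by 200.
Repeatedly combine the two least-probable nodes; the expected code length is the sum of the merged weights.
merge 2/25 + 7/40 → 51/200
merge 37/200 + 51/200 → 11/25
merge 11/40 + 57/200 → 14/25
merge 11/25 + 14/25 → 1
L = 51/200 + 11/25 + 14/25 + 1 = 451/200 = 2.255 bits/symbol.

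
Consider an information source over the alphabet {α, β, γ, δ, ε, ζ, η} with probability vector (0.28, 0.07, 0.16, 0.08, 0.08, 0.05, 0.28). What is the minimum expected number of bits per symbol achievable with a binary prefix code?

Repeatedly combine the two least-probable nodes; the expected code length is the sum of the merged weights.
merge 1/20 + 7/100 → 3/25
merge 2/25 + 2/25 → 4/25
merge 3/25 + 4/25 → 7/25
merge 4/25 + 7/25 → 11/25
merge 7/25 + 7/25 → 14/25
merge 11/25 + 14/25 → 1
L = 3/25 + 4/25 + 7/25 + 11/25 + 14/25 + 1 = 64/25 = 2.56 bits/symbol.

2.56 bits/symbol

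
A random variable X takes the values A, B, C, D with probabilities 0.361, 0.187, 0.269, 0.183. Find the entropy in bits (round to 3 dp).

1.941 bits

H = −Σ pᵢ log₂ pᵢ.
−0.361·log₂(0.361) = 0.5306
−0.187·log₂(0.187) = 0.4523
−0.269·log₂(0.269) = 0.5096
−0.183·log₂(0.183) = 0.4484
Sum ≈ 1.9409 → 1.941 bits.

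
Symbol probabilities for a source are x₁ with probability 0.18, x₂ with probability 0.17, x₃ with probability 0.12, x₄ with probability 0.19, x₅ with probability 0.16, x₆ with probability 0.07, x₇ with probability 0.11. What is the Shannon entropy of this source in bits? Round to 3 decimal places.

H = −Σ pᵢ log₂ pᵢ.
−0.18·log₂(0.18) = 0.4453
−0.17·log₂(0.17) = 0.4346
−0.12·log₂(0.12) = 0.3671
−0.19·log₂(0.19) = 0.4552
−0.16·log₂(0.16) = 0.4230
−0.07·log₂(0.07) = 0.2686
−0.11·log₂(0.11) = 0.3503
Sum ≈ 2.7440 → 2.744 bits.

2.744 bits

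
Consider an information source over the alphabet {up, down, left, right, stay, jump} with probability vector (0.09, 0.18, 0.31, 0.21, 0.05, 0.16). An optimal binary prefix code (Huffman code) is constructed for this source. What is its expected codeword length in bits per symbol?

2.44 bits/symbol

Repeatedly combine the two least-probable nodes; the expected code length is the sum of the merged weights.
merge 1/20 + 9/100 → 7/50
merge 7/50 + 4/25 → 3/10
merge 9/50 + 21/100 → 39/100
merge 3/10 + 31/100 → 61/100
merge 39/100 + 61/100 → 1
L = 7/50 + 3/10 + 39/100 + 61/100 + 1 = 61/25 = 2.44 bits/symbol.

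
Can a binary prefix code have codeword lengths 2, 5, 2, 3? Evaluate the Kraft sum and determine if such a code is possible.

0.65625; yes

With common denominator 2^5 = 32: Σ 2^(−ℓᵢ) = 8/32 + 1/32 + 8/32 + 4/32 = 21/32 = 0.65625.
Kraft's inequality requires Σ ≤ 1; here Σ = 0.65625 ≤ 1, so such a prefix code exists.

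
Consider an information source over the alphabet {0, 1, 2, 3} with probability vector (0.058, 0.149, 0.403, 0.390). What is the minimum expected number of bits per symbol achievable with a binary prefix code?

Repeatedly combine the two least-probable nodes; the expected code length is the sum of the merged weights.
merge 29/500 + 149/1000 → 207/1000
merge 207/1000 + 39/100 → 597/1000
merge 403/1000 + 597/1000 → 1
L = 207/1000 + 597/1000 + 1 = 451/250 = 1.804 bits/symbol.

1.804 bits/symbol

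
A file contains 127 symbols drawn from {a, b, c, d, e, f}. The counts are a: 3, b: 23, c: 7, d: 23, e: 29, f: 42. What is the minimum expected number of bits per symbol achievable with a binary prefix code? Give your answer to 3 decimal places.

Probabilities are the counts divided by 127.
Repeatedly combine the two least-probable nodes; the expected code length is the sum of the merged weights.
merge 3/127 + 7/127 → 10/127
merge 10/127 + 23/127 → 33/127
merge 23/127 + 29/127 → 52/127
merge 33/127 + 42/127 → 75/127
merge 52/127 + 75/127 → 1
L = 10/127 + 33/127 + 52/127 + 75/127 + 1 = 297/127 ≈ 2.339 bits/symbol.

2.339 bits/symbol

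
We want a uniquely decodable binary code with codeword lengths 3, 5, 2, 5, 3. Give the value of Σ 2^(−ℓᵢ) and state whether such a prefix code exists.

With common denominator 2^5 = 32: Σ 2^(−ℓᵢ) = 4/32 + 1/32 + 8/32 + 1/32 + 4/32 = 18/32 = 0.5625.
Kraft's inequality requires Σ ≤ 1; here Σ = 0.5625 ≤ 1, so such a prefix code exists.

0.5625; yes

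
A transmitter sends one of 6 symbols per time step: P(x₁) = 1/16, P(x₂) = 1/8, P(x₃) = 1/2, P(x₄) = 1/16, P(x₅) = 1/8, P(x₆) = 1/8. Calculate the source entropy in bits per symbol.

Each probability is a power of 1/2, so log₂(1/p) is an integer.
H = Σ p·log₂(1/p) = 1/16·4 + 1/8·3 + 1/2·1 + 1/16·4 + 1/8·3 + 1/8·3 = 2.125 bits.

2.125 bits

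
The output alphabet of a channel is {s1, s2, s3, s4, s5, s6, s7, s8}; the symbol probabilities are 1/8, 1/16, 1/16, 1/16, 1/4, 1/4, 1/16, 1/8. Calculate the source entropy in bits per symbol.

2.75 bits

Each probability is a power of 1/2, so log₂(1/p) is an integer.
H = Σ p·log₂(1/p) = 1/8·3 + 1/16·4 + 1/16·4 + 1/16·4 + 1/4·2 + 1/4·2 + 1/16·4 + 1/8·3 = 2.75 bits.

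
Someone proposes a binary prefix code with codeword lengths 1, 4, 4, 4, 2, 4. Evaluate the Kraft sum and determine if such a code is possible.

1; yes

With common denominator 2^4 = 16: Σ 2^(−ℓᵢ) = 8/16 + 1/16 + 1/16 + 1/16 + 4/16 + 1/16 = 16/16 = 1.
Kraft's inequality requires Σ ≤ 1; here Σ = 1 ≤ 1, so such a prefix code exists.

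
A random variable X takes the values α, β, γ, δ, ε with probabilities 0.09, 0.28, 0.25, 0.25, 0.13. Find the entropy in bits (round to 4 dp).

H = −Σ pᵢ log₂ pᵢ.
−0.09·log₂(0.09) = 0.3127
−0.28·log₂(0.28) = 0.5142
−0.25·log₂(0.25) = 0.5000
−0.25·log₂(0.25) = 0.5000
−0.13·log₂(0.13) = 0.3826
Sum ≈ 2.2095 → 2.2095 bits.

2.2095 bits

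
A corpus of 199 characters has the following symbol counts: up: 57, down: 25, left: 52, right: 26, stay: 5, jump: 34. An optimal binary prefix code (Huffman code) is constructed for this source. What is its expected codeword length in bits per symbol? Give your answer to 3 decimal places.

2.432 bits/symbol

Probabilities are the counts divided by 199.
Repeatedly combine the two least-probable nodes; the expected code length is the sum of the merged weights.
merge 5/199 + 25/199 → 30/199
merge 26/199 + 30/199 → 56/199
merge 34/199 + 52/199 → 86/199
merge 56/199 + 57/199 → 113/199
merge 86/199 + 113/199 → 1
L = 30/199 + 56/199 + 86/199 + 113/199 + 1 = 484/199 ≈ 2.432 bits/symbol.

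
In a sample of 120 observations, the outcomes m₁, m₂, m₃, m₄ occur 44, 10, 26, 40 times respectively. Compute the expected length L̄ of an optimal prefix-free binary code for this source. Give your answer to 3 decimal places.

Probabilities are the counts divided by 120.
Repeatedly combine the two least-probable nodes; the expected code length is the sum of the merged weights.
merge 1/12 + 13/60 → 3/10
merge 3/10 + 1/3 → 19/30
merge 11/30 + 19/30 → 1
L = 3/10 + 19/30 + 1 = 29/15 ≈ 1.933 bits/symbol.

1.933 bits/symbol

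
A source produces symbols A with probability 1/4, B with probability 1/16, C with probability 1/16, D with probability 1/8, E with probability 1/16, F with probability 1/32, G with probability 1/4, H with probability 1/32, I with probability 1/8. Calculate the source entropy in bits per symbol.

Each probability is a power of 1/2, so log₂(1/p) is an integer.
H = Σ p·log₂(1/p) = 1/4·2 + 1/16·4 + 1/16·4 + 1/8·3 + 1/16·4 + 1/32·5 + 1/4·2 + 1/32·5 + 1/8·3 = 2.8125 bits.

2.8125 bits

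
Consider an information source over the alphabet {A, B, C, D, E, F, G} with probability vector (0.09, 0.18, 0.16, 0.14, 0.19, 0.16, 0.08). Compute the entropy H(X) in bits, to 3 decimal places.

H = −Σ pᵢ log₂ pᵢ.
−0.09·log₂(0.09) = 0.3127
−0.18·log₂(0.18) = 0.4453
−0.16·log₂(0.16) = 0.4230
−0.14·log₂(0.14) = 0.3971
−0.19·log₂(0.19) = 0.4552
−0.16·log₂(0.16) = 0.4230
−0.08·log₂(0.08) = 0.2915
Sum ≈ 2.7478 → 2.748 bits.

2.748 bits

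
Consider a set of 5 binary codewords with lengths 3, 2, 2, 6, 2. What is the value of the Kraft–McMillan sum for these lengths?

0.890625

With common denominator 2^6 = 64: Σ 2^(−ℓᵢ) = 8/64 + 16/64 + 16/64 + 1/64 + 16/64 = 57/64 = 0.890625.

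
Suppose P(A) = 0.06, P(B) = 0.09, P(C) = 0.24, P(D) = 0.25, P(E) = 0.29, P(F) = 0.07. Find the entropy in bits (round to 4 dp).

2.3368 bits

H = −Σ pᵢ log₂ pᵢ.
−0.06·log₂(0.06) = 0.2435
−0.09·log₂(0.09) = 0.3127
−0.24·log₂(0.24) = 0.4941
−0.25·log₂(0.25) = 0.5000
−0.29·log₂(0.29) = 0.5179
−0.07·log₂(0.07) = 0.2686
Sum ≈ 2.3368 → 2.3368 bits.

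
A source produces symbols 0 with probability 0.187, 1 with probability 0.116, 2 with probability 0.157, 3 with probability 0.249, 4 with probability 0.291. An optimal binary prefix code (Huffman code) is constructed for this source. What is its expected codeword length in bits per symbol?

2.273 bits/symbol

Repeatedly combine the two least-probable nodes; the expected code length is the sum of the merged weights.
merge 29/250 + 157/1000 → 273/1000
merge 187/1000 + 249/1000 → 109/250
merge 273/1000 + 291/1000 → 141/250
merge 109/250 + 141/250 → 1
L = 273/1000 + 109/250 + 141/250 + 1 = 2273/1000 = 2.273 bits/symbol.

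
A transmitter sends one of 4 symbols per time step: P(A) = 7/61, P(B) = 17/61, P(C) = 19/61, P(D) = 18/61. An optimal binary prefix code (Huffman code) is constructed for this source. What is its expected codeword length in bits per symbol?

Repeatedly combine the two least-probable nodes; the expected code length is the sum of the merged weights.
merge 7/61 + 17/61 → 24/61
merge 18/61 + 19/61 → 37/61
merge 24/61 + 37/61 → 1
L = 24/61 + 37/61 + 1 = 2 bits/symbol.

2 bits/symbol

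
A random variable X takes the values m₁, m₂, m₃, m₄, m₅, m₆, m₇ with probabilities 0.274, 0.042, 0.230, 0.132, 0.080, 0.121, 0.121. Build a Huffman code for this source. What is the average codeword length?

Repeatedly combine the two least-probable nodes; the expected code length is the sum of the merged weights.
merge 21/500 + 2/25 → 61/500
merge 121/1000 + 121/1000 → 121/500
merge 61/500 + 33/250 → 127/500
merge 23/100 + 121/500 → 59/125
merge 127/500 + 137/500 → 66/125
merge 59/125 + 66/125 → 1
L = 61/500 + 121/500 + 127/500 + 59/125 + 66/125 + 1 = 1309/500 = 2.618 bits/symbol.

2.618 bits/symbol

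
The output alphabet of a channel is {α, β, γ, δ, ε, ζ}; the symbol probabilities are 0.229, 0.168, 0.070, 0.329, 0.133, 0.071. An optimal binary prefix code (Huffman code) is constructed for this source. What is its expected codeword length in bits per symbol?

2.415 bits/symbol

Repeatedly combine the two least-probable nodes; the expected code length is the sum of the merged weights.
merge 7/100 + 71/1000 → 141/1000
merge 133/1000 + 141/1000 → 137/500
merge 21/125 + 229/1000 → 397/1000
merge 137/500 + 329/1000 → 603/1000
merge 397/1000 + 603/1000 → 1
L = 141/1000 + 137/500 + 397/1000 + 603/1000 + 1 = 483/200 = 2.415 bits/symbol.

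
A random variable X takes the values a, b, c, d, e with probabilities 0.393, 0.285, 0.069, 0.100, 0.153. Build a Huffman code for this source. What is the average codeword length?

Repeatedly combine the two least-probable nodes; the expected code length is the sum of the merged weights.
merge 69/1000 + 1/10 → 169/1000
merge 153/1000 + 169/1000 → 161/500
merge 57/200 + 161/500 → 607/1000
merge 393/1000 + 607/1000 → 1
L = 169/1000 + 161/500 + 607/1000 + 1 = 1049/500 = 2.098 bits/symbol.

2.098 bits/symbol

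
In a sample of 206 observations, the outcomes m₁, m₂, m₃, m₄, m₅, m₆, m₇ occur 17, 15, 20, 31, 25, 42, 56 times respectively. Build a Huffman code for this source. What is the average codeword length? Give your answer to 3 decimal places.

2.680 bits/symbol

Probabilities are the counts divided by 206.
Repeatedly combine the two least-probable nodes; the expected code length is the sum of the merged weights.
merge 15/206 + 17/206 → 16/103
merge 10/103 + 25/206 → 45/206
merge 31/206 + 16/103 → 63/206
merge 21/103 + 45/206 → 87/206
merge 28/103 + 63/206 → 119/206
merge 87/206 + 119/206 → 1
L = 16/103 + 45/206 + 63/206 + 87/206 + 119/206 + 1 = 276/103 ≈ 2.680 bits/symbol.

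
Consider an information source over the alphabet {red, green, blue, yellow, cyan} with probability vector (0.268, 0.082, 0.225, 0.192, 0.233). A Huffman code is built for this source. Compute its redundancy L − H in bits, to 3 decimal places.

Entropy H = −Σ p log₂ p ≈ 2.2360 bits.
Huffman merges: 41/500+24/125→137/500; 9/40+233/1000→229/500; 67/250+137/500→271/500; 229/500+271/500→1. L = 1137/500 ≈ 2.2740.
L − H = 2.2740 − 2.2360 = 0.038 bits.

0.038 bits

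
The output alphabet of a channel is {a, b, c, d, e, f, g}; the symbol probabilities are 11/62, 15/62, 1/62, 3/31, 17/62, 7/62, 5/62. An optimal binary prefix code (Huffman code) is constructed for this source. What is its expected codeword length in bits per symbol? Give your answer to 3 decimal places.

Repeatedly combine the two least-probable nodes; the expected code length is the sum of the merged weights.
merge 1/62 + 5/62 → 3/31
merge 3/31 + 3/31 → 6/31
merge 7/62 + 11/62 → 9/31
merge 6/31 + 15/62 → 27/62
merge 17/62 + 9/31 → 35/62
merge 27/62 + 35/62 → 1
L = 3/31 + 6/31 + 9/31 + 27/62 + 35/62 + 1 = 80/31 ≈ 2.581 bits/symbol.

2.581 bits/symbol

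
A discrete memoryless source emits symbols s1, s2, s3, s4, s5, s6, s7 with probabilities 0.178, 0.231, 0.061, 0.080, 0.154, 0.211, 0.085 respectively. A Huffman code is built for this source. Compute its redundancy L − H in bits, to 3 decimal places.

Entropy H = −Σ p log₂ p ≈ 2.6608 bits.
Huffman merges: 61/1000+2/25→141/1000; 17/200+141/1000→113/500; 77/500+89/500→83/250; 211/1000+113/500→437/1000; 231/1000+83/250→563/1000; 437/1000+563/1000→1. L = 2699/1000 ≈ 2.6990.
L − H = 2.6990 − 2.6608 = 0.038 bits.

0.038 bits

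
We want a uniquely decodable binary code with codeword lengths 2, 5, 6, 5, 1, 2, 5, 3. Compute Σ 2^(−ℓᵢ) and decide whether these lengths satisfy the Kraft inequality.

With common denominator 2^6 = 64: Σ 2^(−ℓᵢ) = 16/64 + 2/64 + 1/64 + 2/64 + 32/64 + 16/64 + 2/64 + 8/64 = 79/64 = 1.234375.
Kraft's inequality requires Σ ≤ 1; here Σ = 1.234375 > 1, so no such prefix code exists.

1.234375; no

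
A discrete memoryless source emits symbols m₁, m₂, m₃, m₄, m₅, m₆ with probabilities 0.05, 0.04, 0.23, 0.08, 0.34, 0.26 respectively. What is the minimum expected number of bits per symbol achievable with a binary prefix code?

2.26 bits/symbol

Repeatedly combine the two least-probable nodes; the expected code length is the sum of the merged weights.
merge 1/25 + 1/20 → 9/100
merge 2/25 + 9/100 → 17/100
merge 17/100 + 23/100 → 2/5
merge 13/50 + 17/50 → 3/5
merge 2/5 + 3/5 → 1
L = 9/100 + 17/100 + 2/5 + 3/5 + 1 = 113/50 = 2.26 bits/symbol.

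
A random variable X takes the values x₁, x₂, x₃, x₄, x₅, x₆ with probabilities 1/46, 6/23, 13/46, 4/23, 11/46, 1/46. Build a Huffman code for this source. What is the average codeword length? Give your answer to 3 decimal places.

Repeatedly combine the two least-probable nodes; the expected code length is the sum of the merged weights.
merge 1/46 + 1/46 → 1/23
merge 1/23 + 4/23 → 5/23
merge 5/23 + 11/46 → 21/46
merge 6/23 + 13/46 → 25/46
merge 21/46 + 25/46 → 1
L = 1/23 + 5/23 + 21/46 + 25/46 + 1 = 52/23 ≈ 2.261 bits/symbol.

2.261 bits/symbol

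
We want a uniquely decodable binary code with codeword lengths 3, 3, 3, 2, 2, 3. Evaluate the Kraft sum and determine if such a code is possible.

1; yes

With common denominator 2^3 = 8: Σ 2^(−ℓᵢ) = 1/8 + 1/8 + 1/8 + 2/8 + 2/8 + 1/8 = 8/8 = 1.
Kraft's inequality requires Σ ≤ 1; here Σ = 1 ≤ 1, so such a prefix code exists.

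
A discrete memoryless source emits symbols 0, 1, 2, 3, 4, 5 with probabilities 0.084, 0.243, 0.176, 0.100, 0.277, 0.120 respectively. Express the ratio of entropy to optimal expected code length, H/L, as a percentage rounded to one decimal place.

98.8%

Entropy H = −Σ p log₂ p ≈ 2.4495 bits.
Huffman merges: 21/250+1/10→23/125; 3/25+22/125→37/125; 23/125+243/1000→427/1000; 277/1000+37/125→573/1000; 427/1000+573/1000→1. L = 62/25 ≈ 2.4800.
Efficiency = H/L = 2.4495/2.4800 = 98.8%.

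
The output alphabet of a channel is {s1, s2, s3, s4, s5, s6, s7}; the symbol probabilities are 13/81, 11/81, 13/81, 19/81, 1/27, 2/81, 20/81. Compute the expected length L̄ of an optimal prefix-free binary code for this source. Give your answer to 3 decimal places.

2.580 bits/symbol

Repeatedly combine the two least-probable nodes; the expected code length is the sum of the merged weights.
merge 2/81 + 1/27 → 5/81
merge 5/81 + 11/81 → 16/81
merge 13/81 + 13/81 → 26/81
merge 16/81 + 19/81 → 35/81
merge 20/81 + 26/81 → 46/81
merge 35/81 + 46/81 → 1
L = 5/81 + 16/81 + 26/81 + 35/81 + 46/81 + 1 = 209/81 ≈ 2.580 bits/symbol.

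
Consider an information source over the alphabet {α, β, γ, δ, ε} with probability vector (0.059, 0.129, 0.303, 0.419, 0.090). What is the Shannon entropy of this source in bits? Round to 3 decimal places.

1.982 bits

H = −Σ pᵢ log₂ pᵢ.
−0.059·log₂(0.059) = 0.2409
−0.129·log₂(0.129) = 0.3811
−0.303·log₂(0.303) = 0.5220
−0.419·log₂(0.419) = 0.5258
−0.090·log₂(0.090) = 0.3127
Sum ≈ 1.9825 → 1.982 bits.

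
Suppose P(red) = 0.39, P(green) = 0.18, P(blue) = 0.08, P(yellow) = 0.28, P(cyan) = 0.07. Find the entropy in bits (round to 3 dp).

H = −Σ pᵢ log₂ pᵢ.
−0.39·log₂(0.39) = 0.5298
−0.18·log₂(0.18) = 0.4453
−0.08·log₂(0.08) = 0.2915
−0.28·log₂(0.28) = 0.5142
−0.07·log₂(0.07) = 0.2686
Sum ≈ 2.0494 → 2.049 bits.

2.049 bits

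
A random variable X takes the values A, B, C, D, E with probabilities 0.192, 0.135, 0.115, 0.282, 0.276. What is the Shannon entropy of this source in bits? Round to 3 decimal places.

H = −Σ pᵢ log₂ pᵢ.
−0.192·log₂(0.192) = 0.4571
−0.135·log₂(0.135) = 0.3900
−0.115·log₂(0.115) = 0.3588
−0.282·log₂(0.282) = 0.5150
−0.276·log₂(0.276) = 0.5126
Sum ≈ 2.2336 → 2.234 bits.

2.234 bits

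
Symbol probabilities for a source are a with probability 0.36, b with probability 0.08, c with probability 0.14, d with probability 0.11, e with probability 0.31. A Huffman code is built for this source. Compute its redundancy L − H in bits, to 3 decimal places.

0.067 bits

Entropy H = −Σ p log₂ p ≈ 2.0933 bits.
Huffman merges: 2/25+11/100→19/100; 7/50+19/100→33/100; 31/100+33/100→16/25; 9/25+16/25→1. L = 54/25 ≈ 2.1600.
L − H = 2.1600 − 2.0933 = 0.067 bits.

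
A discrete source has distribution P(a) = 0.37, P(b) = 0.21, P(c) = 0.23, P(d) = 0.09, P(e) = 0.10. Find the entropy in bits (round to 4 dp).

H = −Σ pᵢ log₂ pᵢ.
−0.37·log₂(0.37) = 0.5307
−0.21·log₂(0.21) = 0.4728
−0.23·log₂(0.23) = 0.4877
−0.09·log₂(0.09) = 0.3127
−0.10·log₂(0.10) = 0.3322
Sum ≈ 2.1361 → 2.1361 bits.

2.1361 bits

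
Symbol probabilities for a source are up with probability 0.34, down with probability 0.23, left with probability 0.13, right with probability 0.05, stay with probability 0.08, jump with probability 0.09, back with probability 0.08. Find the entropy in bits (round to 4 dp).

2.5113 bits

H = −Σ pᵢ log₂ pᵢ.
−0.34·log₂(0.34) = 0.5292
−0.23·log₂(0.23) = 0.4877
−0.13·log₂(0.13) = 0.3826
−0.05·log₂(0.05) = 0.2161
−0.08·log₂(0.08) = 0.2915
−0.09·log₂(0.09) = 0.3127
−0.08·log₂(0.08) = 0.2915
Sum ≈ 2.5113 → 2.5113 bits.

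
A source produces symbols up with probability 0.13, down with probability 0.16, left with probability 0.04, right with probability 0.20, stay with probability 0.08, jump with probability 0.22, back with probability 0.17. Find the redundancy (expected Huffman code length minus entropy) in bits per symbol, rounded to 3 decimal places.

Entropy H = −Σ p log₂ p ≈ 2.6625 bits.
Huffman merges: 1/25+2/25→3/25; 3/25+13/100→1/4; 4/25+17/100→33/100; 1/5+11/50→21/50; 1/4+33/100→29/50; 21/50+29/50→1. L = 27/10 ≈ 2.7000.
L − H = 2.7000 − 2.6625 = 0.038 bits.

0.038 bits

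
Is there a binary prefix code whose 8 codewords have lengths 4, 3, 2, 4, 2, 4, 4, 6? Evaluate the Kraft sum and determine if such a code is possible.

With common denominator 2^6 = 64: Σ 2^(−ℓᵢ) = 4/64 + 8/64 + 16/64 + 4/64 + 16/64 + 4/64 + 4/64 + 1/64 = 57/64 = 0.890625.
Kraft's inequality requires Σ ≤ 1; here Σ = 0.890625 ≤ 1, so such a prefix code exists.

0.890625; yes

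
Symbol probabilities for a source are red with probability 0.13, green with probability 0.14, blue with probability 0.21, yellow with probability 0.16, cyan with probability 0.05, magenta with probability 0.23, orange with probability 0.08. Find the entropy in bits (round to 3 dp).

2.671 bits

H = −Σ pᵢ log₂ pᵢ.
−0.13·log₂(0.13) = 0.3826
−0.14·log₂(0.14) = 0.3971
−0.21·log₂(0.21) = 0.4728
−0.16·log₂(0.16) = 0.4230
−0.05·log₂(0.05) = 0.2161
−0.23·log₂(0.23) = 0.4877
−0.08·log₂(0.08) = 0.2915
Sum ≈ 2.6709 → 2.671 bits.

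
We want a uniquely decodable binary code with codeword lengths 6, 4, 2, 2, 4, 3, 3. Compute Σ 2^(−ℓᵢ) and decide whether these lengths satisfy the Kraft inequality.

With common denominator 2^6 = 64: Σ 2^(−ℓᵢ) = 1/64 + 4/64 + 16/64 + 16/64 + 4/64 + 8/64 + 8/64 = 57/64 = 0.890625.
Kraft's inequality requires Σ ≤ 1; here Σ = 0.890625 ≤ 1, so such a prefix code exists.

0.890625; yes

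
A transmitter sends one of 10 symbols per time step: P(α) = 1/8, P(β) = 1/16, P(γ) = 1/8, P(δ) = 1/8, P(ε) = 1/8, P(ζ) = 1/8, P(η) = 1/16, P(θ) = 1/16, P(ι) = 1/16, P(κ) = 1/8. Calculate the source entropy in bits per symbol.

3.25 bits

Each probability is a power of 1/2, so log₂(1/p) is an integer.
H = Σ p·log₂(1/p) = 1/8·3 + 1/16·4 + 1/8·3 + 1/8·3 + 1/8·3 + 1/8·3 + 1/16·4 + 1/16·4 + 1/16·4 + 1/8·3 = 3.25 bits.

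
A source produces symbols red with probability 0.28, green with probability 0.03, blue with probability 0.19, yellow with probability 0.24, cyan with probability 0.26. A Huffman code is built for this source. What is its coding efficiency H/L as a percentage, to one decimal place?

Entropy H = −Σ p log₂ p ≈ 2.1206 bits.
Huffman merges: 3/100+19/100→11/50; 11/50+6/25→23/50; 13/50+7/25→27/50; 23/50+27/50→1. L = 111/50 ≈ 2.2200.
Efficiency = H/L = 2.1206/2.2200 = 95.5%.

95.5%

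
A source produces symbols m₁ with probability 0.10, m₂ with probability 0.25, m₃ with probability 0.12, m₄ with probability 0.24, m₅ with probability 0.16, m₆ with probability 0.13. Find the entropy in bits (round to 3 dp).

H = −Σ pᵢ log₂ pᵢ.
−0.10·log₂(0.10) = 0.3322
−0.25·log₂(0.25) = 0.5000
−0.12·log₂(0.12) = 0.3671
−0.24·log₂(0.24) = 0.4941
−0.16·log₂(0.16) = 0.4230
−0.13·log₂(0.13) = 0.3826
Sum ≈ 2.4991 → 2.499 bits.

2.499 bits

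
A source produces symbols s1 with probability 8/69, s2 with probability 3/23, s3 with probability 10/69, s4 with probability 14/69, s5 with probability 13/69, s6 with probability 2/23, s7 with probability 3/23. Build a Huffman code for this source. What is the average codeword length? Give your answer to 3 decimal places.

2.797 bits/symbol

Repeatedly combine the two least-probable nodes; the expected code length is the sum of the merged weights.
merge 2/23 + 8/69 → 14/69
merge 3/23 + 3/23 → 6/23
merge 10/69 + 13/69 → 1/3
merge 14/69 + 14/69 → 28/69
merge 6/23 + 1/3 → 41/69
merge 28/69 + 41/69 → 1
L = 14/69 + 6/23 + 1/3 + 28/69 + 41/69 + 1 = 193/69 ≈ 2.797 bits/symbol.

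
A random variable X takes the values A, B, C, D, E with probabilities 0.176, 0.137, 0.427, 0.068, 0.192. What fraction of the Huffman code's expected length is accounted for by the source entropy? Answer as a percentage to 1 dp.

Entropy H = −Σ p log₂ p ≈ 2.0791 bits.
Huffman merges: 17/250+137/1000→41/200; 22/125+24/125→46/125; 41/200+46/125→573/1000; 427/1000+573/1000→1. L = 1073/500 ≈ 2.1460.
Efficiency = H/L = 2.0791/2.1460 = 96.9%.

96.9%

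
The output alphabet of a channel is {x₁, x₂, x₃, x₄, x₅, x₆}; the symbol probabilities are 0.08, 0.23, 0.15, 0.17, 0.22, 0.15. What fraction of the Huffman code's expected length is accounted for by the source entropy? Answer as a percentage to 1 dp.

Entropy H = −Σ p log₂ p ≈ 2.5154 bits.
Huffman merges: 2/25+3/20→23/100; 3/20+17/100→8/25; 11/50+23/100→9/20; 23/100+8/25→11/20; 9/20+11/20→1. L = 51/20 ≈ 2.5500.
Efficiency = H/L = 2.5154/2.5500 = 98.6%.

98.6%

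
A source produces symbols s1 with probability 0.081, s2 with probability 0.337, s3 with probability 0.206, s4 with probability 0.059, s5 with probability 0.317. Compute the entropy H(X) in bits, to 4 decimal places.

H = −Σ pᵢ log₂ pᵢ.
−0.081·log₂(0.081) = 0.2937
−0.337·log₂(0.337) = 0.5288
−0.206·log₂(0.206) = 0.4695
−0.059·log₂(0.059) = 0.2409
−0.317·log₂(0.317) = 0.5254
Sum ≈ 2.0584 → 2.0584 bits.

2.0584 bits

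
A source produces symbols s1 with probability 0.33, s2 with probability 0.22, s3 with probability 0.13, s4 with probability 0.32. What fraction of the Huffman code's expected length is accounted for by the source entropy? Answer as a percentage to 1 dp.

95.9%

Entropy H = −Σ p log₂ p ≈ 1.9171 bits.
Huffman merges: 13/100+11/50→7/20; 8/25+33/100→13/20; 7/20+13/20→1. L = 2 ≈ 2.0000.
Efficiency = H/L = 1.9171/2.0000 = 95.9%.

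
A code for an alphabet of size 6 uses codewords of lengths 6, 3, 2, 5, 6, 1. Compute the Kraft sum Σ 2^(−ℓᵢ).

With common denominator 2^6 = 64: Σ 2^(−ℓᵢ) = 1/64 + 8/64 + 16/64 + 2/64 + 1/64 + 32/64 = 60/64 = 0.9375.

0.9375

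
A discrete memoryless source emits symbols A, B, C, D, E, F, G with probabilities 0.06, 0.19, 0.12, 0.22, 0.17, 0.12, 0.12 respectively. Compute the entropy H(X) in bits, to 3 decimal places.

2.715 bits

H = −Σ pᵢ log₂ pᵢ.
−0.06·log₂(0.06) = 0.2435
−0.19·log₂(0.19) = 0.4552
−0.12·log₂(0.12) = 0.3671
−0.22·log₂(0.22) = 0.4806
−0.17·log₂(0.17) = 0.4346
−0.12·log₂(0.12) = 0.3671
−0.12·log₂(0.12) = 0.3671
Sum ≈ 2.7151 → 2.715 bits.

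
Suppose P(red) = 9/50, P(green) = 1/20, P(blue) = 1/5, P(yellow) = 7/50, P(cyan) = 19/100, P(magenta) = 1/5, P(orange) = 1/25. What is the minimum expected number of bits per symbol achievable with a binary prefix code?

2.69 bits/symbol

Repeatedly combine the two least-probable nodes; the expected code length is the sum of the merged weights.
merge 1/25 + 1/20 → 9/100
merge 9/100 + 7/50 → 23/100
merge 9/50 + 19/100 → 37/100
merge 1/5 + 1/5 → 2/5
merge 23/100 + 37/100 → 3/5
merge 2/5 + 3/5 → 1
L = 9/100 + 23/100 + 37/100 + 2/5 + 3/5 + 1 = 269/100 = 2.69 bits/symbol.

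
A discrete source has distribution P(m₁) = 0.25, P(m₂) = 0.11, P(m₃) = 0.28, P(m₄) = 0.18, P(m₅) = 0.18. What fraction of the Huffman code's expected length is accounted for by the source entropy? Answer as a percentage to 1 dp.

Entropy H = −Σ p log₂ p ≈ 2.2551 bits.
Huffman merges: 11/100+9/50→29/100; 9/50+1/4→43/100; 7/25+29/100→57/100; 43/100+57/100→1. L = 229/100 ≈ 2.2900.
Efficiency = H/L = 2.2551/2.2900 = 98.5%.

98.5%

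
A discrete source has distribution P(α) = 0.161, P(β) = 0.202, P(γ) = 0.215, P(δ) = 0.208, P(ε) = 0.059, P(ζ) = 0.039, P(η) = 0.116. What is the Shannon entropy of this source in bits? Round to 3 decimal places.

2.622 bits

H = −Σ pᵢ log₂ pᵢ.
−0.161·log₂(0.161) = 0.4242
−0.202·log₂(0.202) = 0.4661
−0.215·log₂(0.215) = 0.4768
−0.208·log₂(0.208) = 0.4712
−0.059·log₂(0.059) = 0.2409
−0.039·log₂(0.039) = 0.1825
−0.116·log₂(0.116) = 0.3605
Sum ≈ 2.6223 → 2.622 bits.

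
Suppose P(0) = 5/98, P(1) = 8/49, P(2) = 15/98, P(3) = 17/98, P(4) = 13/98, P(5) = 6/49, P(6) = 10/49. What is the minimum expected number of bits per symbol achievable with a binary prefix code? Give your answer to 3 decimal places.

2.796 bits/symbol

Repeatedly combine the two least-probable nodes; the expected code length is the sum of the merged weights.
merge 5/98 + 6/49 → 17/98
merge 13/98 + 15/98 → 2/7
merge 8/49 + 17/98 → 33/98
merge 17/98 + 10/49 → 37/98
merge 2/7 + 33/98 → 61/98
merge 37/98 + 61/98 → 1
L = 17/98 + 2/7 + 33/98 + 37/98 + 61/98 + 1 = 137/49 ≈ 2.796 bits/symbol.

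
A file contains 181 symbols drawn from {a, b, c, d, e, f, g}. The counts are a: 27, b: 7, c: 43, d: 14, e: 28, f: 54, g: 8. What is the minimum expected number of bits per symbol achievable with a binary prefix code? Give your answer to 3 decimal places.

2.547 bits/symbol

Probabilities are the counts divided by 181.
Repeatedly combine the two least-probable nodes; the expected code length is the sum of the merged weights.
merge 7/181 + 8/181 → 15/181
merge 14/181 + 15/181 → 29/181
merge 27/181 + 28/181 → 55/181
merge 29/181 + 43/181 → 72/181
merge 54/181 + 55/181 → 109/181
merge 72/181 + 109/181 → 1
L = 15/181 + 29/181 + 55/181 + 72/181 + 109/181 + 1 = 461/181 ≈ 2.547 bits/symbol.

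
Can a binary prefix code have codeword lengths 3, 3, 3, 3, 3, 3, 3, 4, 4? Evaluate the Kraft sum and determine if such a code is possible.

With common denominator 2^4 = 16: Σ 2^(−ℓᵢ) = 2/16 + 2/16 + 2/16 + 2/16 + 2/16 + 2/16 + 2/16 + 1/16 + 1/16 = 16/16 = 1.
Kraft's inequality requires Σ ≤ 1; here Σ = 1 ≤ 1, so such a prefix code exists.

1; yes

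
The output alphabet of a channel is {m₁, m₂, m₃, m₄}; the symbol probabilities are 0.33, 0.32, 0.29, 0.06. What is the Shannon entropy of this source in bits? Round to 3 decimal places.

1.815 bits

H = −Σ pᵢ log₂ pᵢ.
−0.33·log₂(0.33) = 0.5278
−0.32·log₂(0.32) = 0.5260
−0.29·log₂(0.29) = 0.5179
−0.06·log₂(0.06) = 0.2435
Sum ≈ 1.8153 → 1.815 bits.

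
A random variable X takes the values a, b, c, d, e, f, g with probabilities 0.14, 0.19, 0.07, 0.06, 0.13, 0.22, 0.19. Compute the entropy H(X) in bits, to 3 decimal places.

2.683 bits

H = −Σ pᵢ log₂ pᵢ.
−0.14·log₂(0.14) = 0.3971
−0.19·log₂(0.19) = 0.4552
−0.07·log₂(0.07) = 0.2686
−0.06·log₂(0.06) = 0.2435
−0.13·log₂(0.13) = 0.3826
−0.22·log₂(0.22) = 0.4806
−0.19·log₂(0.19) = 0.4552
Sum ≈ 2.6829 → 2.683 bits.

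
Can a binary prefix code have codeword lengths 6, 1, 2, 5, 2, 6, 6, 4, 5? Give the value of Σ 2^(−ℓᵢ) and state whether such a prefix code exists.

1.171875; no

With common denominator 2^6 = 64: Σ 2^(−ℓᵢ) = 1/64 + 32/64 + 16/64 + 2/64 + 16/64 + 1/64 + 1/64 + 4/64 + 2/64 = 75/64 = 1.171875.
Kraft's inequality requires Σ ≤ 1; here Σ = 1.171875 > 1, so no such prefix code exists.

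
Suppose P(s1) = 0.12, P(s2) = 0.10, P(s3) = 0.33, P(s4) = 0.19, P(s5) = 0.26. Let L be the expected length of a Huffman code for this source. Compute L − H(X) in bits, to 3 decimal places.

0.032 bits

Entropy H = −Σ p log₂ p ≈ 2.1876 bits.
Huffman merges: 1/10+3/25→11/50; 19/100+11/50→41/100; 13/50+33/100→59/100; 41/100+59/100→1. L = 111/50 ≈ 2.2200.
L − H = 2.2200 − 2.1876 = 0.032 bits.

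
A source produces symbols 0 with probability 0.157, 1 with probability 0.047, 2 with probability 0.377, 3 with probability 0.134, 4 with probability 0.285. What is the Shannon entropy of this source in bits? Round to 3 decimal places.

H = −Σ pᵢ log₂ pᵢ.
−0.157·log₂(0.157) = 0.4194
−0.047·log₂(0.047) = 0.2073
−0.377·log₂(0.377) = 0.5306
−0.134·log₂(0.134) = 0.3886
−0.285·log₂(0.285) = 0.5161
Sum ≈ 2.0620 → 2.062 bits.

2.062 bits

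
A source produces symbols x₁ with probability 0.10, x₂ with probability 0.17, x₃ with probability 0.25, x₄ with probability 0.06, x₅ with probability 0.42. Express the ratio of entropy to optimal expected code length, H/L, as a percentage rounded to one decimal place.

98.4%

Entropy H = −Σ p log₂ p ≈ 2.0360 bits.
Huffman merges: 3/50+1/10→4/25; 4/25+17/100→33/100; 1/4+33/100→29/50; 21/50+29/50→1. L = 207/100 ≈ 2.0700.
Efficiency = H/L = 2.0360/2.0700 = 98.4%.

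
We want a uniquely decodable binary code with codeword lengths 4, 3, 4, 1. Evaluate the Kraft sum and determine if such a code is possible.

With common denominator 2^4 = 16: Σ 2^(−ℓᵢ) = 1/16 + 2/16 + 1/16 + 8/16 = 12/16 = 0.75.
Kraft's inequality requires Σ ≤ 1; here Σ = 0.75 ≤ 1, so such a prefix code exists.

0.75; yes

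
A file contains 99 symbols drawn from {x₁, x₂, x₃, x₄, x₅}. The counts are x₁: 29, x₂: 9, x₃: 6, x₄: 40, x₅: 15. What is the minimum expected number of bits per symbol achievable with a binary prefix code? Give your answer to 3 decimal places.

Probabilities are the counts divided by 99.
Repeatedly combine the two least-probable nodes; the expected code length is the sum of the merged weights.
merge 2/33 + 1/11 → 5/33
merge 5/33 + 5/33 → 10/33
merge 29/99 + 10/33 → 59/99
merge 40/99 + 59/99 → 1
L = 5/33 + 10/33 + 59/99 + 1 = 203/99 ≈ 2.051 bits/symbol.

2.051 bits/symbol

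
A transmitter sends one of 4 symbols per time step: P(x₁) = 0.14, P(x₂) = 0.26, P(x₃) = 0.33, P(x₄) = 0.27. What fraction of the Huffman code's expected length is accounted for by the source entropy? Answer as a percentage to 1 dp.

97.0%

Entropy H = −Σ p log₂ p ≈ 1.9402 bits.
Huffman merges: 7/50+13/50→2/5; 27/100+33/100→3/5; 2/5+3/5→1. L = 2 ≈ 2.0000.
Efficiency = H/L = 1.9402/2.0000 = 97.0%.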